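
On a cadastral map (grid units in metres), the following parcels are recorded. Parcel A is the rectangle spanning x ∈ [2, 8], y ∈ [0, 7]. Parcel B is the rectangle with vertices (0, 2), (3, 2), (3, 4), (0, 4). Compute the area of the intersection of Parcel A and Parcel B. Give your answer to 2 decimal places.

|Parcel A∩Parcel B|: x∈[2,3], y∈[2,4] → 1·2 = 2.

2.00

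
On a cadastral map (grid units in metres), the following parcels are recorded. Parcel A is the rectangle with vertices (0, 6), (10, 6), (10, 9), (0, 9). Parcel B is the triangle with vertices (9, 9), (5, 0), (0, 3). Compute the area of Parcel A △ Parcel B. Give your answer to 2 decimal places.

49.00

|Parcel A| = 30, |Parcel B| = 28.5, |Parcel A∩Parcel B| = 4.75.
|Parcel A △ Parcel B| = |Parcel A| + |Parcel B| − 2·|Parcel A∩Parcel B| = 30 + 28.5 − 9.5 = 49.00.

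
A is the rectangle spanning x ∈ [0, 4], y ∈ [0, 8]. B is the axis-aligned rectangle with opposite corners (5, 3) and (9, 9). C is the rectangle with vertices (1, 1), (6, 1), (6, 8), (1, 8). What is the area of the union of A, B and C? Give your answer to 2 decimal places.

By inclusion–exclusion:
Individual areas: |A| = 32, |B| = 24, |C| = 35.
|A∩B| = 0 (no overlap).
|A∩C|: x∈[1,4], y∈[1,8] → 3·7 = 21.
|B∩C|: x∈[5,6], y∈[3,8] → 1·5 = 5.
|A∩B∩C| = 0.
|A ∪ B ∪ C| = 91 − 26 + 0 = 65.00.

65.00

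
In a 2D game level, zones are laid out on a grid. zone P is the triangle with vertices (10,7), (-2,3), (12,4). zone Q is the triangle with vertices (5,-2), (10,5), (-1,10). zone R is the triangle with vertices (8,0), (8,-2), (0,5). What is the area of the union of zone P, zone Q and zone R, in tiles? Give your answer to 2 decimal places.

By inclusion–exclusion:
Individual areas: |zone P| = 22, |zone Q| = 51, |zone R| = 8.
|zone P∩zone Q| = 13.6325.
|zone P∩zone R| = 0.4622.
|zone Q∩zone R| = 4.5909.
|zone P∩zone Q∩zone R| = 0.0543.
|zone P ∪ zone Q ∪ zone R| = 81 − 18.6856 + 0.0543 = 62.37.

62.37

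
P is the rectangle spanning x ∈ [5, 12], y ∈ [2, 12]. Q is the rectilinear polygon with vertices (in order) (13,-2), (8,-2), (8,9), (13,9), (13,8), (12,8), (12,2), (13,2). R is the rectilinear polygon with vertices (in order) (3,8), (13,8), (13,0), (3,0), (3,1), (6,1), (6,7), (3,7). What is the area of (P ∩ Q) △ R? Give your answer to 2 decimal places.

42.00

|P ∩ Q| = 28.
|(P ∩ Q) ∩ R| = 24.
|(P ∩ Q) △ R| = 28 + 62 − 48 = 42.00.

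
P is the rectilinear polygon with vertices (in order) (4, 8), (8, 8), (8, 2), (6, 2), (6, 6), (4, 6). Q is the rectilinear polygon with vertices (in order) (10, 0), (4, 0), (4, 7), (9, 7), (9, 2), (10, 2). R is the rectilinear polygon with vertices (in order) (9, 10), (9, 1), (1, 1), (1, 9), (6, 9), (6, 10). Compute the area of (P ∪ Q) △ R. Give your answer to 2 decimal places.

|P ∪ Q| = 41.
|(P ∪ Q) ∩ R| = 34.
|(P ∪ Q) △ R| = 41 + 67 − 68 = 40.00.

40.00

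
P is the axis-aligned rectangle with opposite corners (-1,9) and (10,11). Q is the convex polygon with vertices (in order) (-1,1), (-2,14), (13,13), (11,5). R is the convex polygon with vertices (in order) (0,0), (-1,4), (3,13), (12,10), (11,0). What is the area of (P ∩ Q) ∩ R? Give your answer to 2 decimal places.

The region (P ∩ Q) ∩ R is the polygon with vertices (9,11), (10,10.667), (10,9), (1.222,9), (2.111,11).
By the shoelace formula its area is 16.50.

16.50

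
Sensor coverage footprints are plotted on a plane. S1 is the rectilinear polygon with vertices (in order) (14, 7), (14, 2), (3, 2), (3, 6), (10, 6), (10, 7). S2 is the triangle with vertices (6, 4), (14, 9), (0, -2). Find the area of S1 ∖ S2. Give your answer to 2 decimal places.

|S1| = 48, |S1∩S2| = 5.9636.
|S1 ∖ S2| = |S1| − |S1∩S2| = 48 − 5.9636 = 42.04.

42.04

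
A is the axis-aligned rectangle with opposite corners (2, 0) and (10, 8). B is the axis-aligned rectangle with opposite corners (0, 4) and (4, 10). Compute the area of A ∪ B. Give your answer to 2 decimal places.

80.00

By inclusion–exclusion:
Individual areas: |A| = 64, |B| = 24.
|A∩B|: x∈[2,4], y∈[4,8] → 2·4 = 8.
|A ∪ B| = 88 − 8 = 80.00.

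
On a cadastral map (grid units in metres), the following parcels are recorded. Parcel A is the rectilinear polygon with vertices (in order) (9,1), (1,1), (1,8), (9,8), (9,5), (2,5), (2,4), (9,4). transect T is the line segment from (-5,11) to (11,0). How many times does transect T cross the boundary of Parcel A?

The segment meets the boundary at (9,1.375), (5.182,4), (3.727,5), (1,6.875).

4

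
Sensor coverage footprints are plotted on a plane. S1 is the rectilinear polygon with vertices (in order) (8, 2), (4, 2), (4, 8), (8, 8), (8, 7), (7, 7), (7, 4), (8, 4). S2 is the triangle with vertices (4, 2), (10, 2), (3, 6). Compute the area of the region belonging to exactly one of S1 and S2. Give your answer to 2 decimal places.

|S1| = 21, |S2| = 12, |S1∩S2| = 9.1429.
|S1 △ S2| = |S1| + |S2| − 2·|S1∩S2| = 21 + 12 − 18.2857 = 14.71.

14.71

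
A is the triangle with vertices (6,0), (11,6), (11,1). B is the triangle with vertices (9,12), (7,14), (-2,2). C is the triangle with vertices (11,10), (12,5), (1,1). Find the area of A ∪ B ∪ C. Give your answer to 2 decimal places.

61.89

By inclusion–exclusion:
Individual areas: |A| = 12.5, |B| = 21, |C| = 29.5.
|A∩B| = 0.
|A∩C| = 1.1117.
|B∩C| = 0.
|A∩B∩C| = 0.
|A ∪ B ∪ C| = 63 − 1.1117 + 0 = 61.89.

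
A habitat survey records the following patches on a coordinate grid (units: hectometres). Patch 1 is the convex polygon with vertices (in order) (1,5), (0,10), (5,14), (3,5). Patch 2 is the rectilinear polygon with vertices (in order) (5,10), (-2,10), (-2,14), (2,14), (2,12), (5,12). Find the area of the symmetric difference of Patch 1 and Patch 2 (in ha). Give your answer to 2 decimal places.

33.17

|Patch 1| = 23.5, |Patch 2| = 22, |Patch 1∩Patch 2| = 6.1667.
|Patch 1 △ Patch 2| = |Patch 1| + |Patch 2| − 2·|Patch 1∩Patch 2| = 23.5 + 22 − 12.3333 = 33.17.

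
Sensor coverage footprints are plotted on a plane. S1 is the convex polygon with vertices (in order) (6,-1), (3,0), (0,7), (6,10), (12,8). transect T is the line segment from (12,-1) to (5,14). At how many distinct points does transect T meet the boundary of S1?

2

The segment meets the boundary at (7.026,9.658), (9.529,4.294).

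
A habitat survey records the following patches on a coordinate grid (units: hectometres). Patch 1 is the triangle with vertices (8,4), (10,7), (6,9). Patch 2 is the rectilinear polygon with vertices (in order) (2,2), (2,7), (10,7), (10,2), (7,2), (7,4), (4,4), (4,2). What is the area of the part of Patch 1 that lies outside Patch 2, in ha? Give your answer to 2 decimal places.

3.20

|Patch 1| = 8, |Patch 1∩Patch 2| = 4.8.
|Patch 1 ∖ Patch 2| = |Patch 1| − |Patch 1∩Patch 2| = 8 − 4.8 = 3.20.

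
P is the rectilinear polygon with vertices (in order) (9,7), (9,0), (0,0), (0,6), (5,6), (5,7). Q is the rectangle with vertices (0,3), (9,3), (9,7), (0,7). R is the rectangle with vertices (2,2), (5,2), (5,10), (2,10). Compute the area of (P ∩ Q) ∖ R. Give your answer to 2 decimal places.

|P ∩ Q| = 31.
|(P ∩ Q) ∩ R| = 9.
|(P ∩ Q) ∖ R| = 31 − 9 = 22.00.

22.00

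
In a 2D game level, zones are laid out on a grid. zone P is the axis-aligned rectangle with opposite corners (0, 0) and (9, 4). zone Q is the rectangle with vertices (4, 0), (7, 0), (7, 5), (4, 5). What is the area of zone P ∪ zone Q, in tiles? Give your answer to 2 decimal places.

39.00

By inclusion–exclusion:
Individual areas: |zone P| = 36, |zone Q| = 15.
|zone P∩zone Q|: x∈[4,7], y∈[0,4] → 3·4 = 12.
|zone P ∪ zone Q| = 51 − 12 = 39.00.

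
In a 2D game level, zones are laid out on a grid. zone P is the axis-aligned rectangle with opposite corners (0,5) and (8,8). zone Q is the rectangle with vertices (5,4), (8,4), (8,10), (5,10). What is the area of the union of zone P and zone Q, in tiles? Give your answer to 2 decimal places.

By inclusion–exclusion:
Individual areas: |zone P| = 24, |zone Q| = 18.
|zone P∩zone Q|: x∈[5,8], y∈[5,8] → 3·3 = 9.
|zone P ∪ zone Q| = 42 − 9 = 33.00.

33.00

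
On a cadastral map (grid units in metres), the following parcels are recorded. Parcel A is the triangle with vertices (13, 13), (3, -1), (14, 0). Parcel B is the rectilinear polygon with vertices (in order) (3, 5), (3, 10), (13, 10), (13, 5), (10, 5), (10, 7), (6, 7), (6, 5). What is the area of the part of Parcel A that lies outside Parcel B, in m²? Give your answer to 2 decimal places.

56.36

|Parcel A| = 72, |Parcel A∩Parcel B| = 15.6429.
|Parcel A ∖ Parcel B| = |Parcel A| − |Parcel A∩Parcel B| = 72 − 15.6429 = 56.36.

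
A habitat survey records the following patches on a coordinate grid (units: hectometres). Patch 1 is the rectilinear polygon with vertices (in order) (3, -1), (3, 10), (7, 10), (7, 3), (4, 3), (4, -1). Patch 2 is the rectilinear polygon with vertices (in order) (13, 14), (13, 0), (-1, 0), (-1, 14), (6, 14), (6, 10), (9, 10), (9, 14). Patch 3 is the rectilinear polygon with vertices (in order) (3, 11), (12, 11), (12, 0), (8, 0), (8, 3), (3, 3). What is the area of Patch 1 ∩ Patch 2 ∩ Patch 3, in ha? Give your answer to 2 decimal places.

The intersection is the polygon with vertices (6,10), (7,10), (7,3), (4,3), (3,3), (3,10).
By the shoelace formula its area is 28.00.

28.00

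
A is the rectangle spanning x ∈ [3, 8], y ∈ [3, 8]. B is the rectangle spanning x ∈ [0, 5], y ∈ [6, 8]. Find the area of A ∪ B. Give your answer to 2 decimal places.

By inclusion–exclusion:
Individual areas: |A| = 25, |B| = 10.
|A∩B|: x∈[3,5], y∈[6,8] → 2·2 = 4.
|A ∪ B| = 35 − 4 = 31.00.

31.00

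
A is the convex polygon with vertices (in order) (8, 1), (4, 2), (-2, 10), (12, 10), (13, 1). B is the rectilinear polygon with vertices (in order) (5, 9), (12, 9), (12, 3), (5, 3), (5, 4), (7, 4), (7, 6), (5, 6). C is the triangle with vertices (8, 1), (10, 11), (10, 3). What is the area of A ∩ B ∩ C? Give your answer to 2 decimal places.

The intersection is the polygon with vertices (8.4,3), (9.6,9), (10,9), (10,3).
By the shoelace formula its area is 6.00.

6.00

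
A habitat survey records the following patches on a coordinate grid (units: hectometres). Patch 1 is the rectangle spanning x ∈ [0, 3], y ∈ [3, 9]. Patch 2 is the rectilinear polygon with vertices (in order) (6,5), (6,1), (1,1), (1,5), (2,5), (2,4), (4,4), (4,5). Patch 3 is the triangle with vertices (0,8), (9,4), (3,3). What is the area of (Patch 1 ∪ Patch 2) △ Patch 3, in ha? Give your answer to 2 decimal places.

|Patch 1 ∪ Patch 2| = 33.
|(Patch 1 ∪ Patch 2) ∩ Patch 3| = 9.75.
|(Patch 1 ∪ Patch 2) △ Patch 3| = 33 + 16.5 − 19.5 = 30.00.

30.00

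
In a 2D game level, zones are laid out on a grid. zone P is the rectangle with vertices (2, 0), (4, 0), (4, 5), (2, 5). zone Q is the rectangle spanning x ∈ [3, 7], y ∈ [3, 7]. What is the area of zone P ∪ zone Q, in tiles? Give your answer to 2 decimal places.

By inclusion–exclusion:
Individual areas: |zone P| = 10, |zone Q| = 16.
|zone P∩zone Q|: x∈[3,4], y∈[3,5] → 1·2 = 2.
|zone P ∪ zone Q| = 26 − 2 = 24.00.

24.00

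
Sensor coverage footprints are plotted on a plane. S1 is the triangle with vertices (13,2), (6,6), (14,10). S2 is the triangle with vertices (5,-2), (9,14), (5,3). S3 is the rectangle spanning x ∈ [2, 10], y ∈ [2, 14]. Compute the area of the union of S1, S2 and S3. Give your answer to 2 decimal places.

By inclusion–exclusion:
Individual areas: |S1| = 30, |S2| = 10, |S3| = 96.
|S1∩S2| = 0.5312.
|S1∩S3| = 8.5714.
|S2∩S3| = 8.
|S1∩S2∩S3| = 0.5312.
|S1 ∪ S2 ∪ S3| = 136 − 17.1027 + 0.5312 = 119.43.

119.43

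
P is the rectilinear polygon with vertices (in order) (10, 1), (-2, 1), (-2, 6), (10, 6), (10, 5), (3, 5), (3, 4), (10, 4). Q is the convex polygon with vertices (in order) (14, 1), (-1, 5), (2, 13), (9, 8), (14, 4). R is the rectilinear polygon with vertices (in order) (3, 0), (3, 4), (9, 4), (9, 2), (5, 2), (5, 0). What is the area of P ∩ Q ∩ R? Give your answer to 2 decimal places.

5.20

The intersection is the polygon with vertices (9,4), (9,2.333), (3,3.933), (3,4).
By the shoelace formula its area is 5.20.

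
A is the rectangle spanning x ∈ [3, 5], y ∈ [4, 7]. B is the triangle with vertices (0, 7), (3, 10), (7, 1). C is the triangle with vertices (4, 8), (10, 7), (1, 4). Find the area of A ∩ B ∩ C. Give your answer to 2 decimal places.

3.46

The intersection is the polygon with vertices (3,6.667), (3.25,7), (4.333,7), (5,5.5), (5,5.333), (3,4.667).
By the shoelace formula its area is 3.46.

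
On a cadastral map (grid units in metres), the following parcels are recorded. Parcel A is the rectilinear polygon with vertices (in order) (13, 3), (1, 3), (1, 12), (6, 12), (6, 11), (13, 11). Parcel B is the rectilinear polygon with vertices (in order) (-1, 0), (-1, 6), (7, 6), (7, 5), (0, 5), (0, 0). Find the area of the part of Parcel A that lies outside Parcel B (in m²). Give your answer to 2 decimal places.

95.00

|Parcel A| = 101, |Parcel A∩Parcel B| = 6.
|Parcel A ∖ Parcel B| = |Parcel A| − |Parcel A∩Parcel B| = 101 − 6 = 95.00.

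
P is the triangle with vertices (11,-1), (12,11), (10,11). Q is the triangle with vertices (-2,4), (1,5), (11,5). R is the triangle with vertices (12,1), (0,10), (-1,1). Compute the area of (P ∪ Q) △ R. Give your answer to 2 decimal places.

66.68

|P ∪ Q| = 16.9904.
|(P ∪ Q) ∩ R| = 4.4056.
|(P ∪ Q) △ R| = 16.9904 + 58.5 − 8.8112 = 66.68.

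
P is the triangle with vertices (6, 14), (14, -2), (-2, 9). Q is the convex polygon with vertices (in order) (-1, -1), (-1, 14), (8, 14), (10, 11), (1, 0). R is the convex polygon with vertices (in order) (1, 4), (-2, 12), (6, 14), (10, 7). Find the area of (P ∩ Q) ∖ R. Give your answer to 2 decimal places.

0.89

|P ∩ Q| = 49.2158.
|(P ∩ Q) ∩ R| = 48.3271.
|(P ∩ Q) ∖ R| = 49.2158 − 48.3271 = 0.89.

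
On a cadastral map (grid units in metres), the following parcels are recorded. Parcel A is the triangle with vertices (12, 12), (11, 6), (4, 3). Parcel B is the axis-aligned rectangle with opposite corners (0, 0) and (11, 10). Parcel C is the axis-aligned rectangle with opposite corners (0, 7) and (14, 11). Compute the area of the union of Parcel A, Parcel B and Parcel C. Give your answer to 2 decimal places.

By inclusion–exclusion:
Individual areas: |Parcel A| = 19.5, |Parcel B| = 110, |Parcel C| = 56.
|Parcel A∩Parcel B| = 16.7222.
|Parcel A∩Parcel C| = 8.6667.
|Parcel B∩Parcel C|: x∈[0,11], y∈[7,10] → 11·3 = 33.
|Parcel A∩Parcel B∩Parcel C| = 6.3333.
|Parcel A ∪ Parcel B ∪ Parcel C| = 185.5 − 58.3889 + 6.3333 = 133.44.

133.44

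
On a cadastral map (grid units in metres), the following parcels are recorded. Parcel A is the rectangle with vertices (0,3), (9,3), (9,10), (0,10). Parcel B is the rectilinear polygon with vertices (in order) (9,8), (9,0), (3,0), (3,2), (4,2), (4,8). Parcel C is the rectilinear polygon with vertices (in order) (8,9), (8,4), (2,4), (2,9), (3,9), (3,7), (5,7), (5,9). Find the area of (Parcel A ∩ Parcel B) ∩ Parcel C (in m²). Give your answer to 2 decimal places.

15.00

The region (Parcel A ∩ Parcel B) ∩ Parcel C is the polygon with vertices (4,7), (5,7), (5,8), (8,8), (8,4), (4,4).
By the shoelace formula its area is 15.00.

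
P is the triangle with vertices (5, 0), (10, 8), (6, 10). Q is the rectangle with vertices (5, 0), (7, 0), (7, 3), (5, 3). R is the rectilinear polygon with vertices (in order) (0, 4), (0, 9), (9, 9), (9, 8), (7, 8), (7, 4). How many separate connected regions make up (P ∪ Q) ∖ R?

(P ∪ Q) ∖ R splits into 2 disjoint pieces (area 1.05, area 15.0875).

2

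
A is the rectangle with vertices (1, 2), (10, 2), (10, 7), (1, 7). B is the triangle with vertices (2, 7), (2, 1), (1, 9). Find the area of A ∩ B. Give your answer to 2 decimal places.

The intersection is the polygon with vertices (2,7), (2,2), (1.875,2), (1.25,7).
By the shoelace formula its area is 2.19.

2.19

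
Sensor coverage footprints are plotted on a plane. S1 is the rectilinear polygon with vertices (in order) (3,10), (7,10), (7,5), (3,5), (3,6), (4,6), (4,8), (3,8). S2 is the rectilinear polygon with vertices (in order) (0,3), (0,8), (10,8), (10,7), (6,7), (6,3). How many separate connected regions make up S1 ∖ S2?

S1 ∖ S2 splits into 2 disjoint pieces (area 8, area 2).

2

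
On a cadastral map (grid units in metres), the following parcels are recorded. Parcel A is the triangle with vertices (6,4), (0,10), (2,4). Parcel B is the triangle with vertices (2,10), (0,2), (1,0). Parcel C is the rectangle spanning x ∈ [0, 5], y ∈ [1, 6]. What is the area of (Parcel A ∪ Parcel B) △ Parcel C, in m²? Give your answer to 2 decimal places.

20.86

|Parcel A ∪ Parcel B| = 17.0314.
|(Parcel A ∪ Parcel B) ∩ Parcel C| = 10.5846.
|(Parcel A ∪ Parcel B) △ Parcel C| = 17.0314 + 25 − 21.1692 = 20.86.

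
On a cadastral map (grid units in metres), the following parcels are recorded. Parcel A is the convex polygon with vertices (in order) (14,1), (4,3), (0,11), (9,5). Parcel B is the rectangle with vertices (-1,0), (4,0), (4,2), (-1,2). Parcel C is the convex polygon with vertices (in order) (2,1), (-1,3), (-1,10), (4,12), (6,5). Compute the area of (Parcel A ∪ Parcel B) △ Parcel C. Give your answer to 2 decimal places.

66.10

|Parcel A ∪ Parcel B| = 49.
|(Parcel A ∪ Parcel B) ∩ Parcel C| = 18.4504.
|(Parcel A ∪ Parcel B) △ Parcel C| = 49 + 54 − 36.9007 = 66.10.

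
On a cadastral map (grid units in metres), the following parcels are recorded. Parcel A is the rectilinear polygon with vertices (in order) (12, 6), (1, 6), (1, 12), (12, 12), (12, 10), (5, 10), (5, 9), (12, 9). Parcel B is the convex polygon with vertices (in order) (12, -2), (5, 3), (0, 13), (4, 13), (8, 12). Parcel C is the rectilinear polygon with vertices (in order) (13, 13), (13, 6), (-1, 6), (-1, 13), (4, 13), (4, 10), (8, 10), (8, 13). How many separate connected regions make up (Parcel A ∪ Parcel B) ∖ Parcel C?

(Parcel A ∪ Parcel B) ∖ Parcel C splits into 2 disjoint pieces (area 31.6071, area 10).

2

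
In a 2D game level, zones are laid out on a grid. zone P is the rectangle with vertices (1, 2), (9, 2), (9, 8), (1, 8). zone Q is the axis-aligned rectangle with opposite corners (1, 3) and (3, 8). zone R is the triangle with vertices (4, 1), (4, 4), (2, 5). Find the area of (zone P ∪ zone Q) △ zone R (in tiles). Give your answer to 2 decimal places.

|zone P ∪ zone Q| = 48.
|(zone P ∪ zone Q) ∩ zone R| = 2.75.
|(zone P ∪ zone Q) △ zone R| = 48 + 3 − 5.5 = 45.50.

45.50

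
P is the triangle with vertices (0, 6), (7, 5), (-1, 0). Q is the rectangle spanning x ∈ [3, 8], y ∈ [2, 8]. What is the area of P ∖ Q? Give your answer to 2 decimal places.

15.36

|P| = 21.5, |P∩Q| = 6.1429.
|P ∖ Q| = |P| − |P∩Q| = 21.5 − 6.1429 = 15.36.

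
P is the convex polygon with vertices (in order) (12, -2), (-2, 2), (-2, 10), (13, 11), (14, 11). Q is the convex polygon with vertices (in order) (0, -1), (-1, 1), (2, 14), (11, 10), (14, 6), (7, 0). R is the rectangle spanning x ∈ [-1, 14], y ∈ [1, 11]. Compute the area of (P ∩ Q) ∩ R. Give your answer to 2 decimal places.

The region (P ∩ Q) ∩ R is the polygon with vertices (1.125,10.208), (9.304,10.754), (11,10), (13.362,6.851), (13.114,5.24), (8.167,1), (1.5,1), (-0.845,1.67).
By the shoelace formula its area is 108.19.

108.19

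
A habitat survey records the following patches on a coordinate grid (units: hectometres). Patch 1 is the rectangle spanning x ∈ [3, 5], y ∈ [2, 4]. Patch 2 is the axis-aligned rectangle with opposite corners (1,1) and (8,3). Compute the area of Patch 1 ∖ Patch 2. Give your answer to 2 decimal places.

2.00

|Patch 1∩Patch 2|: x∈[3,5], y∈[2,3] → 2·1 = 2.
|Patch 1| = 4.
|Patch 1 ∖ Patch 2| = |Patch 1| − |Patch 1∩Patch 2| = 4 − 2 = 2.00.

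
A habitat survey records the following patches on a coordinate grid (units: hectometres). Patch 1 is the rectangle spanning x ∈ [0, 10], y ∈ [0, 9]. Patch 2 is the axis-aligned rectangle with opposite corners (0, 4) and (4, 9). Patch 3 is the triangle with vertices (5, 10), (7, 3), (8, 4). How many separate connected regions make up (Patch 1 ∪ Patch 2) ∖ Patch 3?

(Patch 1 ∪ Patch 2) ∖ Patch 3 is a single connected region.

1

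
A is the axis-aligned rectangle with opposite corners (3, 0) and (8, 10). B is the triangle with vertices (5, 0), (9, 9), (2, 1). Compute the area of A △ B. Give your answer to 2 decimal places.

|A| = 50, |B| = 15.5, |A∩B| = 14.2083.
|A △ B| = |A| + |B| − 2·|A∩B| = 50 + 15.5 − 28.4167 = 37.08.

37.08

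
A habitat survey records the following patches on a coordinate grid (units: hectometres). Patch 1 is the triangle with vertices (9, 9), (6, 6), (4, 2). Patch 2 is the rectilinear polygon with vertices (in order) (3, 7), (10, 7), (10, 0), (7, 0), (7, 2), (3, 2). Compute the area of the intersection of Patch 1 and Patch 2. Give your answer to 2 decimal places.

The intersection is the polygon with vertices (6,6), (7,7), (7.571,7), (4,2).
By the shoelace formula its area is 2.43.

2.43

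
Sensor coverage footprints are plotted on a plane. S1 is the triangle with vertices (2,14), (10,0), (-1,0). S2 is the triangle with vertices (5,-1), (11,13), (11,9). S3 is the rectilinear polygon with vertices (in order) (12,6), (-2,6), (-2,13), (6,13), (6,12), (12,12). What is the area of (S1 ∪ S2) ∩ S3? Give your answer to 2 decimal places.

|S1 ∪ S2| = 86.8144.
|(S1 ∪ S2) ∩ S3| = 32.34.

32.34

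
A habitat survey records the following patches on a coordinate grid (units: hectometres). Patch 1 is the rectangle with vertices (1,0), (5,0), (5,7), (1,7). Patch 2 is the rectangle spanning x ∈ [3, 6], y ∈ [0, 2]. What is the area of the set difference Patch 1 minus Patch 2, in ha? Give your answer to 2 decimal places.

24.00

|Patch 1∩Patch 2|: x∈[3,5], y∈[0,2] → 2·2 = 4.
|Patch 1| = 28.
|Patch 1 ∖ Patch 2| = |Patch 1| − |Patch 1∩Patch 2| = 28 − 4 = 24.00.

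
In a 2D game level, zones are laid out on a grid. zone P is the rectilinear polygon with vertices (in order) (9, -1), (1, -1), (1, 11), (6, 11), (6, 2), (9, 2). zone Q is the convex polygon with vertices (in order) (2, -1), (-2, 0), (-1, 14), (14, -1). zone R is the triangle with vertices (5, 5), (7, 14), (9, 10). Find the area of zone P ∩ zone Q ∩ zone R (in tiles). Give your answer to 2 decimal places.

The intersection is the polygon with vertices (6,7), (6,6.25), (5,5), (5.545,7.455).
By the shoelace formula its area is 1.06.

1.06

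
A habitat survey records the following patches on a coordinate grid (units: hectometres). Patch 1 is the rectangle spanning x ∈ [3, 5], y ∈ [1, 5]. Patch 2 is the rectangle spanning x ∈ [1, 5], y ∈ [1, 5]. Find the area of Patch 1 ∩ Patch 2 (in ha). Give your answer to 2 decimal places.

|Patch 1∩Patch 2|: x∈[3,5], y∈[1,5] → 2·4 = 8.

8.00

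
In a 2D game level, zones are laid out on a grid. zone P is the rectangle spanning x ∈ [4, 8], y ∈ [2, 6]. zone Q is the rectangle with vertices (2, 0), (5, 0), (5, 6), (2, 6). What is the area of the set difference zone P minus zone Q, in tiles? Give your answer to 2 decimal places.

|zone P∩zone Q|: x∈[4,5], y∈[2,6] → 1·4 = 4.
|zone P| = 16.
|zone P ∖ zone Q| = |zone P| − |zone P∩zone Q| = 16 − 4 = 12.00.

12.00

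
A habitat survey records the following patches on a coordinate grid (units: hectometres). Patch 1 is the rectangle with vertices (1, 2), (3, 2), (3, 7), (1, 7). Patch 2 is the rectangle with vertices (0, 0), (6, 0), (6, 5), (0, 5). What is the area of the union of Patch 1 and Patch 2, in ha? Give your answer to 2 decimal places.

34.00

By inclusion–exclusion:
Individual areas: |Patch 1| = 10, |Patch 2| = 30.
|Patch 1∩Patch 2|: x∈[1,3], y∈[2,5] → 2·3 = 6.
|Patch 1 ∪ Patch 2| = 40 − 6 = 34.00.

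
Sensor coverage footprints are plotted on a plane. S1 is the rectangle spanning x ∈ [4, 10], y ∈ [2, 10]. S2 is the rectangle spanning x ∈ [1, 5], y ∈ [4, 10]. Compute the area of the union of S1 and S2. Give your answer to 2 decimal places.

66.00

By inclusion–exclusion:
Individual areas: |S1| = 48, |S2| = 24.
|S1∩S2|: x∈[4,5], y∈[4,10] → 1·6 = 6.
|S1 ∪ S2| = 72 − 6 = 66.00.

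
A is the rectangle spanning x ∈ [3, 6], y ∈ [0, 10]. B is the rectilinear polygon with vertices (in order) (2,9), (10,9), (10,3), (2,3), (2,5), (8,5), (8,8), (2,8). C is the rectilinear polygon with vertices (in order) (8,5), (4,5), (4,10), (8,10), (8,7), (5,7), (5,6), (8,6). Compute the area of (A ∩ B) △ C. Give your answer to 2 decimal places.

|A ∩ B| = 9.
|(A ∩ B) ∩ C| = 2.
|(A ∩ B) △ C| = 9 + 17 − 4 = 22.00.

22.00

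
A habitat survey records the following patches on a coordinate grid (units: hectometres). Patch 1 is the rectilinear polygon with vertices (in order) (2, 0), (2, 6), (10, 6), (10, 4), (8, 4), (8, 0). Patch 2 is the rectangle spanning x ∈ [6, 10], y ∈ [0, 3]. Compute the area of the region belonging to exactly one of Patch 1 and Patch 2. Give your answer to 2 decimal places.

40.00

|Patch 1| = 40, |Patch 2| = 12, |Patch 1∩Patch 2| = 6.
|Patch 1 △ Patch 2| = |Patch 1| + |Patch 2| − 2·|Patch 1∩Patch 2| = 40 + 12 − 12 = 40.00.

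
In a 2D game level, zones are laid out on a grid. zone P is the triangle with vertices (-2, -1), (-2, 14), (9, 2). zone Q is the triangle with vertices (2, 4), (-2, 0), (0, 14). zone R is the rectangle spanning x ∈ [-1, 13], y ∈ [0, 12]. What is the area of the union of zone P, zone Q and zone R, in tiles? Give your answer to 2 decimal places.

184.35

By inclusion–exclusion:
Individual areas: |zone P| = 82.5, |zone Q| = 24, |zone R| = 168.
|zone P∩zone Q| = 23.0969.
|zone P∩zone R| = 66.8333.
|zone Q∩zone R| = 20.3143.
|zone P∩zone Q∩zone R| = 20.0903.
|zone P ∪ zone Q ∪ zone R| = 274.5 − 110.2446 + 20.0903 = 184.35.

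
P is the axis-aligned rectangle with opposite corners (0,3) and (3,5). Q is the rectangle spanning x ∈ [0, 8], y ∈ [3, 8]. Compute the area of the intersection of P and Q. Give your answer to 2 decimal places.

|P∩Q|: x∈[0,3], y∈[3,5] → 3·2 = 6.

6.00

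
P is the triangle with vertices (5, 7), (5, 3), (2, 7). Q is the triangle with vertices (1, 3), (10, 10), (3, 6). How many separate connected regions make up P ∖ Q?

P ∖ Q splits into 2 disjoint pieces (area 2.2924, area 1.5221).

2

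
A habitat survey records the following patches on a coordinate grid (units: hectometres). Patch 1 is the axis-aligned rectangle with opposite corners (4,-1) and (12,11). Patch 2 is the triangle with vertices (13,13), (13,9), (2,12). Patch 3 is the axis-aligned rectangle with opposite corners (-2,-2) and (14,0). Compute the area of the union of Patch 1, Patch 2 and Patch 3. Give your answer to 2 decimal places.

By inclusion–exclusion:
Individual areas: |Patch 1| = 96, |Patch 2| = 22, |Patch 3| = 32.
|Patch 1∩Patch 2| = 5.4697.
|Patch 1∩Patch 3|: x∈[4,12], y∈[-1,0] → 8·1 = 8.
|Patch 2∩Patch 3| = 0.
|Patch 1∩Patch 2∩Patch 3| = 0.
|Patch 1 ∪ Patch 2 ∪ Patch 3| = 150 − 13.4697 + 0 = 136.53.

136.53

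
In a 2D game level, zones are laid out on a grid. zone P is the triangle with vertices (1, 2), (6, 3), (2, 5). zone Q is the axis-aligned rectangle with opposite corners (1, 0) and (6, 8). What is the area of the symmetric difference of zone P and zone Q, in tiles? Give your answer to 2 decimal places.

|zone P| = 7, |zone Q| = 40, |zone P∩zone Q| = 7.
|zone P △ zone Q| = |zone P| + |zone Q| − 2·|zone P∩zone Q| = 7 + 40 − 14 = 33.00.

33.00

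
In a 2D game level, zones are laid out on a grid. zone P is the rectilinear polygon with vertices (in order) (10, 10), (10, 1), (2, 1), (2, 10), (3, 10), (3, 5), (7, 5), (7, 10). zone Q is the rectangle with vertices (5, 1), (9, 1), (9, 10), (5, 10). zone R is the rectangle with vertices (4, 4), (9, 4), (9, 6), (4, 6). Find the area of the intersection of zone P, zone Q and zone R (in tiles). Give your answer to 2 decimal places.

The intersection is the polygon with vertices (5,5), (7,5), (7,6), (9,6), (9,4), (5,4).
By the shoelace formula its area is 6.00.

6.00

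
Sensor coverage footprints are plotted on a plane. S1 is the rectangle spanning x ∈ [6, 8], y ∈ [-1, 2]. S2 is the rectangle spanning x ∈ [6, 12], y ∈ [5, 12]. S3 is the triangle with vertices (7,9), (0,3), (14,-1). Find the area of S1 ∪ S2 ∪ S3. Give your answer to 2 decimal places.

92.83

By inclusion–exclusion:
Individual areas: |S1| = 6, |S2| = 42, |S3| = 56.
|S1∩S2| = 0 (no overlap).
|S1∩S3| = 2.
|S2∩S3| = 9.1714.
|S1∩S2∩S3| = 0.
|S1 ∪ S2 ∪ S3| = 104 − 11.1714 + 0 = 92.83.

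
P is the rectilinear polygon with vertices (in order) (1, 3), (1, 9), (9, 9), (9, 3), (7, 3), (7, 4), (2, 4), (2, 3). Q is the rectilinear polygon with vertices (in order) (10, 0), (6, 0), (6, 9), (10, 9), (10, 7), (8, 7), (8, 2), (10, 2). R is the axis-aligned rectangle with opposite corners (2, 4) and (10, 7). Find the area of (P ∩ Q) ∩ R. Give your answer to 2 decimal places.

|P ∩ Q| = 13.
|(P ∩ Q) ∩ R| = 6.00.

6.00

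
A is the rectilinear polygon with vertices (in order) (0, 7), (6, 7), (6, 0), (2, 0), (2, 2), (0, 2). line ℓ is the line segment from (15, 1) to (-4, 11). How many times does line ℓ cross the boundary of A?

2

The segment meets the boundary at (3.6,7), (6,5.737).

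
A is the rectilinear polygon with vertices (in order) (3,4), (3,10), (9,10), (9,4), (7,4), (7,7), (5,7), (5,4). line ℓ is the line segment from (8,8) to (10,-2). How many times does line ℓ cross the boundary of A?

The segment meets the boundary at (8.8,4).

1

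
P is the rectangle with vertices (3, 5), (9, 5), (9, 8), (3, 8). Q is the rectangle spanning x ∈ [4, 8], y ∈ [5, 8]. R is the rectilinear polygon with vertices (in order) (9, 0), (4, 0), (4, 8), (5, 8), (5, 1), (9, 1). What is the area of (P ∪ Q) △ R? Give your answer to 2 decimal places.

|P ∪ Q| = 18.
|(P ∪ Q) ∩ R| = 3.
|(P ∪ Q) △ R| = 18 + 12 − 6 = 24.00.

24.00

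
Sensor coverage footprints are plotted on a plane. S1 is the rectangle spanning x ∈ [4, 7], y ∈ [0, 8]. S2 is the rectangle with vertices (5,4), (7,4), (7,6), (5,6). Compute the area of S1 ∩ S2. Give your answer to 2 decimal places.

4.00

|S1∩S2|: x∈[5,7], y∈[4,6] → 2·2 = 4.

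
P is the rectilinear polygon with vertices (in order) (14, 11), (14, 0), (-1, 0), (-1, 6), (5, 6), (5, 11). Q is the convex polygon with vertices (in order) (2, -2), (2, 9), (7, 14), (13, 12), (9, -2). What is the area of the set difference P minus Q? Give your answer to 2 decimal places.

|P| = 135, |P∩Q| = 85.5714.
|P ∖ Q| = |P| − |P∩Q| = 135 − 85.5714 = 49.43.

49.43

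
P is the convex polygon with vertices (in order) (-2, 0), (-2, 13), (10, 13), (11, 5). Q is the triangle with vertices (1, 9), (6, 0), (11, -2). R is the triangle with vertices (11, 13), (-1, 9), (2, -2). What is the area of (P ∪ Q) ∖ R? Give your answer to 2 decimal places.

78.30

|P ∪ Q| = 143.3566.
|(P ∪ Q) ∩ R| = 65.0535.
|(P ∪ Q) ∖ R| = 143.3566 − 65.0535 = 78.30.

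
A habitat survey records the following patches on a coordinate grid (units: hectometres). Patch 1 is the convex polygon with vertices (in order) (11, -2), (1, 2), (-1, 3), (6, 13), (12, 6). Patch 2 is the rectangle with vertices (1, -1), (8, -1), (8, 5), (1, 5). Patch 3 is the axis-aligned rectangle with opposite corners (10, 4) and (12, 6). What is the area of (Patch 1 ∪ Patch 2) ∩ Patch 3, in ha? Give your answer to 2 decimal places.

3.75

The region (Patch 1 ∪ Patch 2) ∩ Patch 3 is the polygon with vertices (11.75,4), (10,4), (10,6), (12,6).
By the shoelace formula its area is 3.75.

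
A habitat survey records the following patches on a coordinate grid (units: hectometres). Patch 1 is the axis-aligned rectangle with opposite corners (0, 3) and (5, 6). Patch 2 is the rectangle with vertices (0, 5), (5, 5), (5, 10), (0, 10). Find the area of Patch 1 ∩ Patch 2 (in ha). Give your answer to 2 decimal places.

5.00

|Patch 1∩Patch 2|: x∈[0,5], y∈[5,6] → 5·1 = 5.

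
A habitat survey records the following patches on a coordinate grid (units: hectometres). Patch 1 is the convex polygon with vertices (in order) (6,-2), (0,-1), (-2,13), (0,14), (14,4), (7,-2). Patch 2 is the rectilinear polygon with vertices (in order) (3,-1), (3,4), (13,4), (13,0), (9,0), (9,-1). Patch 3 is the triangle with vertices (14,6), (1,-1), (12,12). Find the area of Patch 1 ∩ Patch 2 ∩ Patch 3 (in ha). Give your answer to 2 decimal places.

The intersection is the polygon with vertices (3,1.364), (5.231,4), (10.286,4), (3,0.077).
By the shoelace formula its area is 11.35.

11.35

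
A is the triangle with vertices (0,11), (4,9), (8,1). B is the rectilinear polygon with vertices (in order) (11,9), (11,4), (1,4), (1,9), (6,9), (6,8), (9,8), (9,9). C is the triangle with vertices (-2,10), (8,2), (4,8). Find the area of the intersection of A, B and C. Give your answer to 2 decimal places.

5.83

The intersection is the polygon with vertices (5.6,4), (1.818,8.727), (4,8), (6,5), (6.5,4).
By the shoelace formula its area is 5.83.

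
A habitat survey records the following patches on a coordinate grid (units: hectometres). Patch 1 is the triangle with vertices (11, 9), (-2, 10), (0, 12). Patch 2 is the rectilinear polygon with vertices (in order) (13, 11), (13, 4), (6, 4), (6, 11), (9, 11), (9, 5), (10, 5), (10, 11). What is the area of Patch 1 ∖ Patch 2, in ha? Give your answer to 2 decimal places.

|Patch 1| = 14, |Patch 1∩Patch 2| = 2.1538.
|Patch 1 ∖ Patch 2| = |Patch 1| − |Patch 1∩Patch 2| = 14 − 2.1538 = 11.85.

11.85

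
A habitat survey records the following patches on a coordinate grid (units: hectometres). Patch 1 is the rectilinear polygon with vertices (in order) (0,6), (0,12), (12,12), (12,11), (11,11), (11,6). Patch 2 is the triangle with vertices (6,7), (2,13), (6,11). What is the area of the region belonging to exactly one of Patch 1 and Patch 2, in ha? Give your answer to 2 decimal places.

60.33

|Patch 1| = 67, |Patch 2| = 8, |Patch 1∩Patch 2| = 7.3333.
|Patch 1 △ Patch 2| = |Patch 1| + |Patch 2| − 2·|Patch 1∩Patch 2| = 67 + 8 − 14.6667 = 60.33.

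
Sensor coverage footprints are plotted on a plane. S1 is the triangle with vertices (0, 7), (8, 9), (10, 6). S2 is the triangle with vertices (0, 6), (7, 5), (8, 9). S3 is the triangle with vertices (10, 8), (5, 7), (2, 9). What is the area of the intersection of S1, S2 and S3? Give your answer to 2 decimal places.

3.03

The intersection is the polygon with vertices (6.5,8.438), (7.818,8.273), (7.632,7.526), (5,7), (4.16,7.56).
By the shoelace formula its area is 3.03.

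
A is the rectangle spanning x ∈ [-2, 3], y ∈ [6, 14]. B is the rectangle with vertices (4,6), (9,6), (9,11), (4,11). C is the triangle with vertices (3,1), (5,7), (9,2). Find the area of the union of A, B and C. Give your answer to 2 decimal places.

By inclusion–exclusion:
Individual areas: |A| = 40, |B| = 25, |C| = 17.
|A∩B| = 0 (no overlap).
|A∩C| = 0.
|B∩C| = 0.5667.
|A∩B∩C| = 0.
|A ∪ B ∪ C| = 82 − 0.5667 + 0 = 81.43.

81.43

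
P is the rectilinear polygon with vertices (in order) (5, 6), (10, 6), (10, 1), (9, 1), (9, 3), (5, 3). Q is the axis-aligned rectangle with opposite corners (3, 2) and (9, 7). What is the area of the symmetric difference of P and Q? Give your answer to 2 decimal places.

23.00

|P| = 17, |Q| = 30, |P∩Q| = 12.
|P △ Q| = |P| + |Q| − 2·|P∩Q| = 17 + 30 − 24 = 23.00.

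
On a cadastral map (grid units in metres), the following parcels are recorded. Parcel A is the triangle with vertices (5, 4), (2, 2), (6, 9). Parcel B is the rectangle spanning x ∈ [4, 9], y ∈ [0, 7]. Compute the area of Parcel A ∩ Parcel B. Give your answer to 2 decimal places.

3.59

The intersection is the polygon with vertices (4,3.333), (4,5.5), (4.857,7), (5.6,7), (5,4).
By the shoelace formula its area is 3.59.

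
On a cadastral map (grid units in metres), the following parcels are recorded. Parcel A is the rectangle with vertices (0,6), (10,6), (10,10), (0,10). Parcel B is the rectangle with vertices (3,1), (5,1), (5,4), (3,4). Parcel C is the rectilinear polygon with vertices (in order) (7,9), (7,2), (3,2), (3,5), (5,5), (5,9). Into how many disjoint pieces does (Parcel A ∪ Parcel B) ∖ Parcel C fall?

2

(Parcel A ∪ Parcel B) ∖ Parcel C splits into 2 disjoint pieces (area 34, area 2).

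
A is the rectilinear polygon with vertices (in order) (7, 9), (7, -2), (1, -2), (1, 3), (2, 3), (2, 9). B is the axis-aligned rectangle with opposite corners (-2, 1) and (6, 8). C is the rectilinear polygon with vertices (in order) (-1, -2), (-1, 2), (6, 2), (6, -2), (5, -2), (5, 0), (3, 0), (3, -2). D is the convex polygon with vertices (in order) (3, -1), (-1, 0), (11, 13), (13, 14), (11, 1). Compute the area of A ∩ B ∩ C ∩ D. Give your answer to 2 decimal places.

5.00

The intersection is the polygon with vertices (1,1), (1,2), (6,2), (6,1).
By the shoelace formula its area is 5.00.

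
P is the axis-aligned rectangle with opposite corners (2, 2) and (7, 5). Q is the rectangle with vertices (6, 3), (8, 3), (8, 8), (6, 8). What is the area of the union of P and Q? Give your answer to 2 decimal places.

By inclusion–exclusion:
Individual areas: |P| = 15, |Q| = 10.
|P∩Q|: x∈[6,7], y∈[3,5] → 1·2 = 2.
|P ∪ Q| = 25 − 2 = 23.00.

23.00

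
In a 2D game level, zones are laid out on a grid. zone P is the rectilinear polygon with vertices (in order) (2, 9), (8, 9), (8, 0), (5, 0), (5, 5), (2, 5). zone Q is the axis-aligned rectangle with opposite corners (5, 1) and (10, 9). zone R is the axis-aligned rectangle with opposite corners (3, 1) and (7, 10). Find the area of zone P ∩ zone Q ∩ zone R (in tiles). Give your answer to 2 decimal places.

16.00

The intersection is the polygon with vertices (5,1), (5,5), (5,9), (7,9), (7,1).
By the shoelace formula its area is 16.00.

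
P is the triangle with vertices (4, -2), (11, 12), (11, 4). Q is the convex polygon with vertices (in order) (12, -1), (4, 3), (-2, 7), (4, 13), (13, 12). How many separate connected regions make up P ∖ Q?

P ∖ Q is a single connected region.

1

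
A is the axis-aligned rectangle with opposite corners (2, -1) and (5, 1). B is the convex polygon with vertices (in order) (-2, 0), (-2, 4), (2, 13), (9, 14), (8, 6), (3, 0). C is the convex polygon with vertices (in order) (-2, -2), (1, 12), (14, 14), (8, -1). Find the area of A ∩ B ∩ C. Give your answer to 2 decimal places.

The intersection is the polygon with vertices (3.833,1), (3,0), (2,0), (2,1).
By the shoelace formula its area is 1.42.

1.42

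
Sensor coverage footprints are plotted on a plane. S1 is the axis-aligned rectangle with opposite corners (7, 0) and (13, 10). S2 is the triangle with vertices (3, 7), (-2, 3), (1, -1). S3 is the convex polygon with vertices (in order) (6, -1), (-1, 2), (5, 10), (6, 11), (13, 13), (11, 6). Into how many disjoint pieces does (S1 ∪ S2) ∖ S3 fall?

2

(S1 ∪ S2) ∖ S3 splits into 2 disjoint pieces (area 30.5143, area 7.0988).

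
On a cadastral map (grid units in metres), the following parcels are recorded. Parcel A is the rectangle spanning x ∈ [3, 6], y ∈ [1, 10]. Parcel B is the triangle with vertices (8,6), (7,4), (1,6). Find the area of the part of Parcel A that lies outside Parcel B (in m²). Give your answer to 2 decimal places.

|Parcel A| = 27, |Parcel A∩Parcel B| = 3.5.
|Parcel A ∖ Parcel B| = |Parcel A| − |Parcel A∩Parcel B| = 27 − 3.5 = 23.50.

23.50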